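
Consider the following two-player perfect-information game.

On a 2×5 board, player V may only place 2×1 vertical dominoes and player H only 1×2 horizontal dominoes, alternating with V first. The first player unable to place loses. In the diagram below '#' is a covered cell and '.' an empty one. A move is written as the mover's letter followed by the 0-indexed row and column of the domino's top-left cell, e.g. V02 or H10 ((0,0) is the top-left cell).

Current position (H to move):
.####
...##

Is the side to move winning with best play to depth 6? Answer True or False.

[.####/...##] H move#1: H10:+1/.####/##.##*, H11:-1/.####/.####
[.####/##.##] end (terminal -1, V#2); searched .####/...## to 6

H winning at [.####/...##]: True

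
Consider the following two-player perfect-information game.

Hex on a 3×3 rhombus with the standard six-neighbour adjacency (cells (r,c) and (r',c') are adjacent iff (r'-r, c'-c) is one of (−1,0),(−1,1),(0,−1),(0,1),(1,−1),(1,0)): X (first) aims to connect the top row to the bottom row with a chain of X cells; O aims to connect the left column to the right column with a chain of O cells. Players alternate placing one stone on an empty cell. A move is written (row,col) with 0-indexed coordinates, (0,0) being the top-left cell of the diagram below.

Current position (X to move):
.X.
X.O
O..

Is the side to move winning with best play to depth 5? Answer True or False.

X winning at [.X./X.O/O..]: False

p1 X@[.X./X.O/O..]: (0,0)[XX./X.O/O..]-1* (0,2)[.XX/X.O/O..]-1 (1,1)[.X./XXO/O..]-1 (2,1)[.X./X.O/OX.]-1 (2,2)[.X./X.O/O.X]-1
p2 O@[XX./X.O/O..]: (0,2)[XXO/X.O/O..]+1* (1,1)[XX./XOO/O..]+1 (2,1)[XX./X.O/OO.]+1 (2,2)[XX./X.O/O.O]+1
p3 X@[XXO/X.O/O..]: (1,1)[XXO/XXO/O..]-1* (2,1)[XXO/X.O/OX.]-1 (2,2)[XXO/X.O/O.X]-1
p4 O@[XXO/XXO/O..]: (2,1)[XXO/XXO/OO.]+1* (2,2)[XXO/XXO/O.O]-1
p5 X@[XXO/XXO/OO.] terminal -1; root [.X./X.O/O..] d5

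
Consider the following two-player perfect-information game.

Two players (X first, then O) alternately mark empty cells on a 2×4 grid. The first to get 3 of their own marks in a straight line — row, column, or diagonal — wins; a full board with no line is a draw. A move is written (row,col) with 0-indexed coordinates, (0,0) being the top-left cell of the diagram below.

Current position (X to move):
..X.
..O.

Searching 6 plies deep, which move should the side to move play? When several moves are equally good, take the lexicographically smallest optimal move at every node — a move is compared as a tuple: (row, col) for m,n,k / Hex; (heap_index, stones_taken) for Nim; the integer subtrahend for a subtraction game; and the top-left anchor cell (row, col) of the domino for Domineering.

X's best at [..X./..O.]: (0,1)

[..X./..O.] X move#1: (0,0):+0/X.X./..O., (0,1):+1/.XX./..O.*, (0,3):+0/..XX/..O., (1,0):+0/..X./X.O., (1,1):+0/..X./.XO., (1,3):+0/..X./..OX
[.XX./..O.] O move#2: (0,0):-1/OXX./..O.*, (0,3):-1/.XXO/..O., (1,0):-1/.XX./O.O., (1,1):-1/.XX./.OO., (1,3):-1/.XX./..OO
[OXX./..O.] X move#3: (0,3):+1/OXXX/..O.*, (1,0):+0/OXX./X.O., (1,1):+0/OXX./.XO., (1,3):+0/OXX./..OX
[OXXX/..O.] end (terminal -1, O#4); searched ..X./..O. to 6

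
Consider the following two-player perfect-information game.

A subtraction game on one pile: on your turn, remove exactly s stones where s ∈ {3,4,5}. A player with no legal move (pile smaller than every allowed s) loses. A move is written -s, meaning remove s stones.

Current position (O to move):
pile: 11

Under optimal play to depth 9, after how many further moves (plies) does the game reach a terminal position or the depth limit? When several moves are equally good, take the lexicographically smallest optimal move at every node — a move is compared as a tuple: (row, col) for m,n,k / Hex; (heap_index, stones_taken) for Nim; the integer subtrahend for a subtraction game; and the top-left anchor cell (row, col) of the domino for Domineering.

p1 O@[11]: -3[8]+1* -4[7]-1 -5[6]-1
p2 X@[8]: -3[5]-1* -4[4]-1 -5[3]-1
p3 O@[5]: -3[2]+1* -4[1]+1 -5[0]+1
p4 X@[2] terminal -1; root [11] d9

PV length from [11]: 3 plies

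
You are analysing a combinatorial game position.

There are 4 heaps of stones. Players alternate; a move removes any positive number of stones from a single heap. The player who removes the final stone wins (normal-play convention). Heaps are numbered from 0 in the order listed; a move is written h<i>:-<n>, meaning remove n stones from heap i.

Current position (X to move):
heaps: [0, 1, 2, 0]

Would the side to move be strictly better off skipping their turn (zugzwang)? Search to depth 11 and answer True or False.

zugzwang((0,1,2,0), X) = False

ply 1, X at (0,1,2,0) | h1:-1=-1→(0,0,2,0); h2:-1=+1→(0,1,1,0)*; h2:-2=-1→(0,1,0,0)
ply 2, O at (0,1,1,0) | h1:-1=-1→(0,0,1,0)*; h2:-1=-1→(0,1,0,0)
ply 3, X at (0,0,1,0) | h2:-1=+1→(0,0,0,0)*
ply 4: (0,0,0,0) is terminal -1 (O); from (0,1,2,0) depth 11
pass branch (O moves first from the same position):
  | ply 1, O at (0,1,2,0) | h1:-1=-1→(0,0,2,0); h2:-1=+1→(0,1,1,0)*; h2:-2=-1→(0,1,0,0)
  | ply 2, X at (0,1,1,0) | h1:-1=-1→(0,0,1,0)*; h2:-1=-1→(0,1,0,0)
  | ply 3, O at (0,0,1,0) | h2:-1=+1→(0,0,0,0)*
  | ply 4: (0,0,0,0) is terminal -1 (X); from (0,1,2,0) depth 11
X moving scores +1; X passing scores -1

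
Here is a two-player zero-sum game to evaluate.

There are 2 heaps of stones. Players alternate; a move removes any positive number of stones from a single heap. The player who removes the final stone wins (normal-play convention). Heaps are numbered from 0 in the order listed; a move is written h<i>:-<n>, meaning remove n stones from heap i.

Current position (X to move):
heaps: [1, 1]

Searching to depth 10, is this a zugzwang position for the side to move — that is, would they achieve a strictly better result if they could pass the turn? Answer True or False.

zugzwang((1,1), X) = True

p1 X@[(1,1)]: h0:-1[(0,1)]-1* h1:-1[(1,0)]-1
p2 O@[(0,1)]: h1:-1[(0,0)]+1*
p3 X@[(0,0)] terminal -1; root [(1,1)] d10
pass branch (O moves first from the same position):
  | p1 O@[(1,1)]: h0:-1[(0,1)]-1* h1:-1[(1,0)]-1
  | p2 X@[(0,1)]: h1:-1[(0,0)]+1*
  | p3 O@[(0,0)] terminal -1; root [(1,1)] d10
X moving scores -1; X passing scores +1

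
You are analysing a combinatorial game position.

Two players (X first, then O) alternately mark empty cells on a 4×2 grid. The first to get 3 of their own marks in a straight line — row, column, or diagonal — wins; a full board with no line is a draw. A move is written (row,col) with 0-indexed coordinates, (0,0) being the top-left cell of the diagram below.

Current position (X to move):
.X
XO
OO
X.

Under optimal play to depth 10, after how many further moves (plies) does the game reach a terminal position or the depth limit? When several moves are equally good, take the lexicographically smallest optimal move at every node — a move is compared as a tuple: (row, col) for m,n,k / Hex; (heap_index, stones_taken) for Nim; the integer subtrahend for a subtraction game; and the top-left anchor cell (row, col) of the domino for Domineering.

ply 1, X at .X/XO/OO/X. | (0,0)=-1→XX/XO/OO/X.; (3,1)=+0→.X/XO/OO/XX*
ply 2, O at .X/XO/OO/XX | (0,0)=+0→OX/XO/OO/XX*
ply 3: OX/XO/OO/XX is terminal +0 (X); from .X/XO/OO/X. depth 10

PV length from [.X/XO/OO/X.]: 2 plies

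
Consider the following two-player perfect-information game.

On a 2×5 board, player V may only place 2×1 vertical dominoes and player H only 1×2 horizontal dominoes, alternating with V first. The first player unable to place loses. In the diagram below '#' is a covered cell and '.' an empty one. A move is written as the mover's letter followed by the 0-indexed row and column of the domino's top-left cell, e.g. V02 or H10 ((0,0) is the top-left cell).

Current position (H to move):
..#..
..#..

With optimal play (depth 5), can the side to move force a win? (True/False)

H winning at [..#../..#..]: False

ply 1, H at ..#../..#.. | H00=-1→###../..#..*; H03=-1→..###/..#..; H10=-1→..#../###..; H13=-1→..#../..###
ply 2, V at ###../..#.. | V03=+1→####./..##.*; V04=+1→###.#/..#.#
ply 3, H at ####./..##. | H10=-1→####./####.*
ply 4, V at ####./####. | V04=+1→#####/#####*
ply 5: #####/##### is terminal -1 (H); from ..#../..#.. depth 5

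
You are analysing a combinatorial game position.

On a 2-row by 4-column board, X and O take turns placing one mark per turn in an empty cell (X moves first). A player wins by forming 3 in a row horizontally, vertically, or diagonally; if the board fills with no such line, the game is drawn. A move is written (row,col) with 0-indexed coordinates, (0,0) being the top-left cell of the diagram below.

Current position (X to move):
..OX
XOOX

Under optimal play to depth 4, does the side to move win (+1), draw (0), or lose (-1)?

value(..OX/XOOX, X) = 0

p1 X@[..OX/XOOX]: (0,0)[X.OX/XOOX]+0* (0,1)[.XOX/XOOX]+0
p2 O@[X.OX/XOOX]: (0,1)[XOOX/XOOX]+0*
p3 X@[XOOX/XOOX] terminal +0; root [..OX/XOOX] d4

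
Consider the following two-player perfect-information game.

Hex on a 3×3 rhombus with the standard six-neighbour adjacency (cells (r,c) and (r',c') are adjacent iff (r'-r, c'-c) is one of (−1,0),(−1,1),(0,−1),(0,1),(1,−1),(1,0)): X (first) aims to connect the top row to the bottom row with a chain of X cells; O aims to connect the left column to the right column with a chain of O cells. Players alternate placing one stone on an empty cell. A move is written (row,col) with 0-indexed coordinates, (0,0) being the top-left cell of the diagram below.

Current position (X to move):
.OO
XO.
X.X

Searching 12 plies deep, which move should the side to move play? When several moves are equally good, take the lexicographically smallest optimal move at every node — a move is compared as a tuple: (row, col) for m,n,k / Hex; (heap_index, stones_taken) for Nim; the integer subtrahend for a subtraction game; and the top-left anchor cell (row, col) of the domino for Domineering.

[.OO/XO./X.X] X move#1: (0,0):+1/XOO/XO./X.X*, (1,2):-1/.OO/XOX/X.X, (2,1):-1/.OO/XO./XXX
[XOO/XO./X.X] end (terminal -1, O#2); searched .OO/XO./X.X to 12

X's best at [.OO/XO./X.X]: (0,0)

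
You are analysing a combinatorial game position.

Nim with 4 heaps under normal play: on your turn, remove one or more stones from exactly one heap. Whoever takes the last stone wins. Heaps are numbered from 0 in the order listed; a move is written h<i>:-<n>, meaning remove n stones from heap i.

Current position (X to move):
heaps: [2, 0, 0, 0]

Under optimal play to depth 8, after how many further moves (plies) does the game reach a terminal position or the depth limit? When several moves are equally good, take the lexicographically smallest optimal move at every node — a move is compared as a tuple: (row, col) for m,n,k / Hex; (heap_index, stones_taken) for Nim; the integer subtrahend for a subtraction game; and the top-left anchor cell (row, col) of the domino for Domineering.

p1 X@[(2,0,0,0)]: h0:-1[(1,0,0,0)]-1 h0:-2[(0,0,0,0)]+1*
p2 O@[(0,0,0,0)] terminal -1; root [(2,0,0,0)] d8

PV length from [(2,0,0,0)]: 1 ply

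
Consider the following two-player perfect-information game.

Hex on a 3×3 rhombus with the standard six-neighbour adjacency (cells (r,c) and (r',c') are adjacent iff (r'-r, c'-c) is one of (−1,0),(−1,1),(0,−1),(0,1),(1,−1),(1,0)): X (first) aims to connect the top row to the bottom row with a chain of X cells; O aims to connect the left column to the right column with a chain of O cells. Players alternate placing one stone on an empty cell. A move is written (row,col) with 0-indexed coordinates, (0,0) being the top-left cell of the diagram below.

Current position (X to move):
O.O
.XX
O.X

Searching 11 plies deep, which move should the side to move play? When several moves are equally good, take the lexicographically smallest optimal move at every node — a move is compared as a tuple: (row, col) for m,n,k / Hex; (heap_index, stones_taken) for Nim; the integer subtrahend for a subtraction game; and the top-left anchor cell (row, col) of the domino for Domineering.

ply 1, X at O.O/.XX/O.X | (0,1)=+1→OXO/.XX/O.X*; (1,0)=-1→O.O/XXX/O.X; (2,1)=-1→O.O/.XX/OXX
ply 2: OXO/.XX/O.X is terminal -1 (O); from O.O/.XX/O.X depth 11

X's best at [O.O/.XX/O.X]: (0,1)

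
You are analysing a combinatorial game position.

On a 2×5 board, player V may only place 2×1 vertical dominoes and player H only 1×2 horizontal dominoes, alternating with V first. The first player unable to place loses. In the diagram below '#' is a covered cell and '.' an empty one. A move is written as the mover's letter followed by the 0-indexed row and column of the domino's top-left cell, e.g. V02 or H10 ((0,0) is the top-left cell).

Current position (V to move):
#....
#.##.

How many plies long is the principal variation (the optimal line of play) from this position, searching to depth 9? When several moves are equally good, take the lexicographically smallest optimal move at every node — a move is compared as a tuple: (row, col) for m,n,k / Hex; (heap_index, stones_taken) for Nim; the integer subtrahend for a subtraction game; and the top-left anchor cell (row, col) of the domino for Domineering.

ply 1, V at #..../#.##. | V01=-1→##.../####.*; V04=-1→#...#/#.###
ply 2, H at ##.../####. | H02=-1→####./####.; H03=+1→##.##/####.*
ply 3: ##.##/####. is terminal -1 (V); from #..../#.##. depth 9

PV length from [#..../#.##.]: 2 plies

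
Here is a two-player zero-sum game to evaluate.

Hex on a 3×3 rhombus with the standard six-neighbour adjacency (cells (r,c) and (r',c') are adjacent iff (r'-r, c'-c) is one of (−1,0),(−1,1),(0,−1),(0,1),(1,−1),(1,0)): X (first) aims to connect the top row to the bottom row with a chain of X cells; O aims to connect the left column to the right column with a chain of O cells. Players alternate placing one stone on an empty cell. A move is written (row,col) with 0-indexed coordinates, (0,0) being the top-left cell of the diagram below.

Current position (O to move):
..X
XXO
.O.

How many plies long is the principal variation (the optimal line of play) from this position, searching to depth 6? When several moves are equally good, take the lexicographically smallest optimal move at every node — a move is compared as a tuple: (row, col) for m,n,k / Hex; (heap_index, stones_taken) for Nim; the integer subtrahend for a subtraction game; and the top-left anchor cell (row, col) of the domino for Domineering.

[..X/XXO/.O.] O move#1: (0,0):-1/O.X/XXO/.O., (0,1):-1/.OX/XXO/.O., (2,0):+1/..X/XXO/OO.*, (2,2):-1/..X/XXO/.OO
[..X/XXO/OO.] end (terminal -1, X#2); searched ..X/XXO/.O. to 6

PV length from [..X/XXO/.O.]: 1 ply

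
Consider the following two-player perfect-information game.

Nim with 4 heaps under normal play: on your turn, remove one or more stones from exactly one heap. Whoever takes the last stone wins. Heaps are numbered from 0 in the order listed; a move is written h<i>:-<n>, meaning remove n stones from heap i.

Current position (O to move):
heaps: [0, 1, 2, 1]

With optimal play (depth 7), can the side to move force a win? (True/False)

O winning at [(0,1,2,1)]: True

ply 1, O at (0,1,2,1) | h1:-1=-1→(0,0,2,1); h2:-1=-1→(0,1,1,1); h2:-2=+1→(0,1,0,1)*; h3:-1=-1→(0,1,2,0)
ply 2, X at (0,1,0,1) | h1:-1=-1→(0,0,0,1)*; h3:-1=-1→(0,1,0,0)
ply 3, O at (0,0,0,1) | h3:-1=+1→(0,0,0,0)*
ply 4: (0,0,0,0) is terminal -1 (X); from (0,1,2,1) depth 7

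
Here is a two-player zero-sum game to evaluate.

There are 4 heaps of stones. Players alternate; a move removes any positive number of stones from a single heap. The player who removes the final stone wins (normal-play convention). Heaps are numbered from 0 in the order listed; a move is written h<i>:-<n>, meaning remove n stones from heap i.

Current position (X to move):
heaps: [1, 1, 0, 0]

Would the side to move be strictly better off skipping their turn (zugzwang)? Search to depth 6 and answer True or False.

[(1,1,0,0)] X move#1: h0:-1:-1/(0,1,0,0)*, h1:-1:-1/(1,0,0,0)
[(0,1,0,0)] O move#2: h1:-1:+1/(0,0,0,0)*
[(0,0,0,0)] end (terminal -1, X#3); searched (1,1,0,0) to 6
if X skipped the turn, O would face:
~ [(1,1,0,0)] O move#1: h0:-1:-1/(0,1,0,0)*, h1:-1:-1/(1,0,0,0)
~ [(0,1,0,0)] X move#2: h1:-1:+1/(0,0,0,0)*
~ [(0,0,0,0)] end (terminal -1, O#3); searched (1,1,0,0) to 6
compare (X): move=-1 vs pass=+1

zugzwang((1,1,0,0), X) = True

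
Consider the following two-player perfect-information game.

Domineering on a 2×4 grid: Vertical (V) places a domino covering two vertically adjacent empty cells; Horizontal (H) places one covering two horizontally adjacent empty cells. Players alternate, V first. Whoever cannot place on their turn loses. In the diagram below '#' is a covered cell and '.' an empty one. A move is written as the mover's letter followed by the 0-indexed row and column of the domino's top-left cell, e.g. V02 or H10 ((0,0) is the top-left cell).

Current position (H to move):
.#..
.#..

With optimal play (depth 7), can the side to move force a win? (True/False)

[.#../.#..] H move#1: H02:+1/.###/.#..*, H12:+1/.#../.###
[.###/.#..] V move#2: V00:-1/####/##..*
[####/##..] H move#3: H12:+1/####/####*
[####/####] end (terminal -1, V#4); searched .#../.#.. to 7

H winning at [.#../.#..]: True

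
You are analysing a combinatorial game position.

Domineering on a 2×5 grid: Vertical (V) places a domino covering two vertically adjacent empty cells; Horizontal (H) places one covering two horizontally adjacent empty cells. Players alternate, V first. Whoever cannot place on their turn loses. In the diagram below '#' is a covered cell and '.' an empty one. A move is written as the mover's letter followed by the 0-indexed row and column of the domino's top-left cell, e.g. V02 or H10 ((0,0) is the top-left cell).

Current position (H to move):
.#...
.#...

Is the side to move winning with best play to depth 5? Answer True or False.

p1 H@[.#.../.#...]: H02[.###./.#...]-1* H03[.#.##/.#...]-1 H12[.#.../.###.]-1 H13[.#.../.#.##]-1
p2 V@[.###./.#...]: V00[####./##...]-1 V04[.####/.#..#]+1*
p3 H@[.####/.#..#]: H12[.####/.####]-1*
p4 V@[.####/.####]: V00[#####/#####]+1*
p5 H@[#####/#####] terminal -1; root [.#.../.#...] d5

H winning at [.#.../.#...]: False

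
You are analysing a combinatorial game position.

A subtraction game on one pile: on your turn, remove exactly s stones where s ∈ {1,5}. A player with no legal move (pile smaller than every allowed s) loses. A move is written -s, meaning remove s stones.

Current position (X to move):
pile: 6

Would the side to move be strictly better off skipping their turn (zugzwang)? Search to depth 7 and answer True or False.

ply 1, X at 6 | -1=-1→5*; -5=-1→1
ply 2, O at 5 | -1=+1→4*; -5=+1→0
ply 3, X at 4 | -1=-1→3*
ply 4, O at 3 | -1=+1→2*
ply 5, X at 2 | -1=-1→1*
ply 6, O at 1 | -1=+1→0*
ply 7: 0 is terminal -1 (X); from 6 depth 7
if X skipped the turn, O would face:
~ ply 1, O at 6 | -1=-1→5*; -5=-1→1
~ ply 2, X at 5 | -1=+1→4*; -5=+1→0
~ ply 3, O at 4 | -1=-1→3*
~ ply 4, X at 3 | -1=+1→2*
~ ply 5, O at 2 | -1=-1→1*
~ ply 6, X at 1 | -1=+1→0*
~ ply 7: 0 is terminal -1 (O); from 6 depth 7
compare (X): move=-1 vs pass=+1

zugzwang(6, X) = True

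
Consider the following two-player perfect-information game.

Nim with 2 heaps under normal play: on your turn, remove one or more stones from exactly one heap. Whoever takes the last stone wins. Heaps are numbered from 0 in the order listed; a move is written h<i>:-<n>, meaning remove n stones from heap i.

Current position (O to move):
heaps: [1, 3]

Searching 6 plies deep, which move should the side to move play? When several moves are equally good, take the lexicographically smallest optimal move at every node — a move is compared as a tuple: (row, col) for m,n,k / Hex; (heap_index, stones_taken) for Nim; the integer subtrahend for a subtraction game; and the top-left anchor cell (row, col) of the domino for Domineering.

O's best at [(1,3)]: h1:-2

ply 1, O at (1,3) | h0:-1=-1→(0,3); h1:-1=-1→(1,2); h1:-2=+1→(1,1)*; h1:-3=-1→(1,0)
ply 2, X at (1,1) | h0:-1=-1→(0,1)*; h1:-1=-1→(1,0)
ply 3, O at (0,1) | h1:-1=+1→(0,0)*
ply 4: (0,0) is terminal -1 (X); from (1,3) depth 6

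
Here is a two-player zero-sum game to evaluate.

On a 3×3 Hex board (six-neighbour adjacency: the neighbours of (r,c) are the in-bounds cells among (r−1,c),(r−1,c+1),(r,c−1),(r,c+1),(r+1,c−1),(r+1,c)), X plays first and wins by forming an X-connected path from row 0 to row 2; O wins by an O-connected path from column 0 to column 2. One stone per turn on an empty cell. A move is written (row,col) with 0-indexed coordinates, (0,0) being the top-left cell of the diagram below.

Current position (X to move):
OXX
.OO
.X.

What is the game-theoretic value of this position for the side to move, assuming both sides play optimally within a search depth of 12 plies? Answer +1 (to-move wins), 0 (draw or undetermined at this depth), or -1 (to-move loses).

p1 X@[OXX/.OO/.X.]: (1,0)[OXX/XOO/.X.]-1* (2,0)[OXX/.OO/XX.]-1 (2,2)[OXX/.OO/.XX]-1
p2 O@[OXX/XOO/.X.]: (2,0)[OXX/XOO/OX.]+1* (2,2)[OXX/XOO/.XO]-1
p3 X@[OXX/XOO/OX.] terminal -1; root [OXX/.OO/.X.] d12

value(OXX/.OO/.X., X) = -1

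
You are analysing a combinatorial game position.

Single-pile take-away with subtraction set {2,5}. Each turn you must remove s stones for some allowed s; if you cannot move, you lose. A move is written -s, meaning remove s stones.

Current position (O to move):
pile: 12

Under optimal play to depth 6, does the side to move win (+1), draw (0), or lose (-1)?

value(12, O) = +1

ply 1, O at 12 | -2=-1→10; -5=+1→7*
ply 2, X at 7 | -2=-1→5*; -5=-1→2
ply 3, O at 5 | -2=-1→3; -5=+1→0*
ply 4: 0 is terminal -1 (X); from 12 depth 6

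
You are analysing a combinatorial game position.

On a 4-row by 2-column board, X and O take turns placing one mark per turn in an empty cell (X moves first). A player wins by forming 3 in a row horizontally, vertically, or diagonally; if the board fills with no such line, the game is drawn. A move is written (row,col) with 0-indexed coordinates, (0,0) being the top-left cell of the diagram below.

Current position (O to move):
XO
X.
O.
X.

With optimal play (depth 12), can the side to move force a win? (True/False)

[XO/X./O./X.] O move#1: (1,1):+0/XO/XO/O./X.*, (2,1):+0/XO/X./OO/X., (3,1):+0/XO/X./O./XO
[XO/XO/O./X.] X move#2: (2,1):+0/XO/XO/OX/X.*, (3,1):-1/XO/XO/O./XX
[XO/XO/OX/X.] O move#3: (3,1):+0/XO/XO/OX/XO*
[XO/XO/OX/XO] end (terminal +0, X#4); searched XO/X./O./X. to 12

O winning at [XO/X./O./X.]: False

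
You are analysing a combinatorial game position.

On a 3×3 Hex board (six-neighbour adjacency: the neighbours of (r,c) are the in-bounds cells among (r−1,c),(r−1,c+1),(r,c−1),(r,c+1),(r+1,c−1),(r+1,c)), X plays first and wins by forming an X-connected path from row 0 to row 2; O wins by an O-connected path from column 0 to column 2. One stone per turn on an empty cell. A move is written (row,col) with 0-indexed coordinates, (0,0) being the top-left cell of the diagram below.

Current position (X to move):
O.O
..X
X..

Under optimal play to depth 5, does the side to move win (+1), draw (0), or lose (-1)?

value(O.O/..X/X.., X) = +1

ply 1, X at O.O/..X/X.. | (0,1)=+1→OXO/..X/X..*; (1,0)=-1→O.O/X.X/X..; (1,1)=-1→O.O/.XX/X..; (2,1)=-1→O.O/..X/XX.; (2,2)=-1→O.O/..X/X.X
ply 2, O at OXO/..X/X.. | (1,0)=-1→OXO/O.X/X..*; (1,1)=-1→OXO/.OX/X..; (2,1)=-1→OXO/..X/XO.; (2,2)=-1→OXO/..X/X.O
ply 3, X at OXO/O.X/X.. | (1,1)=+1→OXO/OXX/X..*; (2,1)=-1→OXO/O.X/XX.; (2,2)=-1→OXO/O.X/X.X
ply 4: OXO/OXX/X.. is terminal -1 (O); from O.O/..X/X.. depth 5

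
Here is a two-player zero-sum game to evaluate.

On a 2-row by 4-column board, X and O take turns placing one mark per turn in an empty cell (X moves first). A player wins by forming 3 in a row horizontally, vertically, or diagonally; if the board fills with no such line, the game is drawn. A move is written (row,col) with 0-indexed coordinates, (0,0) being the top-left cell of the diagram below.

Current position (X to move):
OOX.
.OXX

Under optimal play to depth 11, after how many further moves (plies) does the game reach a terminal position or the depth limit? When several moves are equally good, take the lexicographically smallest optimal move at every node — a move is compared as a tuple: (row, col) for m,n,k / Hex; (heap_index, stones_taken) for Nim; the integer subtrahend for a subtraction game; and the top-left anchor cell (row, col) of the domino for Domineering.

PV length from [OOX./.OXX]: 2 plies

ply 1, X at OOX./.OXX | (0,3)=+0→OOXX/.OXX*; (1,0)=+0→OOX./XOXX
ply 2, O at OOXX/.OXX | (1,0)=+0→OOXX/OOXX*
ply 3: OOXX/OOXX is terminal +0 (X); from OOX./.OXX depth 11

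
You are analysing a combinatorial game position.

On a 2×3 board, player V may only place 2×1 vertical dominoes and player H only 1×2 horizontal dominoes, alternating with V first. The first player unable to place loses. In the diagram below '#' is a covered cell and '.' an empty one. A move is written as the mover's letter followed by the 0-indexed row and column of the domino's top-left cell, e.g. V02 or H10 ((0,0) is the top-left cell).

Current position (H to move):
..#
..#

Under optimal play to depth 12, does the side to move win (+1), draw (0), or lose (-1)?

value(..#/..#, H) = +1

ply 1, H at ..#/..# | H00=+1→###/..#*; H10=+1→..#/###
ply 2: ###/..# is terminal -1 (V); from ..#/..# depth 12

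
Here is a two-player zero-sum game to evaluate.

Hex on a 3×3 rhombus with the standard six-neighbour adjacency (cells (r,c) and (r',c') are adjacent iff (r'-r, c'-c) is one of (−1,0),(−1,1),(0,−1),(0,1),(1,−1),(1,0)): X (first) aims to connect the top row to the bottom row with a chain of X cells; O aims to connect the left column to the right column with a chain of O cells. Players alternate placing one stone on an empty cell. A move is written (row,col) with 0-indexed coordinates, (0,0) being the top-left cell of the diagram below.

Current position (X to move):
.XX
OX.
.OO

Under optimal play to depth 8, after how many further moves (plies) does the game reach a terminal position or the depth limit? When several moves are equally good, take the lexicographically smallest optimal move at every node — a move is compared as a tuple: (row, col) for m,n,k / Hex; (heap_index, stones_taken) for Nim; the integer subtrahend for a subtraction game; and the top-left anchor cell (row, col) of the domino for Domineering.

PV length from [.XX/OX./.OO]: 1 ply

ply 1, X at .XX/OX./.OO | (0,0)=-1→XXX/OX./.OO; (1,2)=-1→.XX/OXX/.OO; (2,0)=+1→.XX/OX./XOO*
ply 2: .XX/OX./XOO is terminal -1 (O); from .XX/OX./.OO depth 8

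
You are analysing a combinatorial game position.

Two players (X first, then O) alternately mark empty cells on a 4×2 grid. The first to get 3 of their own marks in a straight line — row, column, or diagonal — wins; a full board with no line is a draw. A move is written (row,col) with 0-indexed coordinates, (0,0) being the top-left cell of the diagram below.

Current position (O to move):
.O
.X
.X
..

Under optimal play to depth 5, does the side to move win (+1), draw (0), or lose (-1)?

[.O/.X/.X/..] O move#1: (0,0):-1/OO/.X/.X/.., (1,0):-1/.O/OX/.X/.., (2,0):-1/.O/.X/OX/.., (3,0):-1/.O/.X/.X/O., (3,1):+0/.O/.X/.X/.O*
[.O/.X/.X/.O] X move#2: (0,0):+0/XO/.X/.X/.O*, (1,0):+0/.O/XX/.X/.O, (2,0):+0/.O/.X/XX/.O, (3,0):+0/.O/.X/.X/XO
[XO/.X/.X/.O] O move#3: (1,0):+0/XO/OX/.X/.O*, (2,0):+0/XO/.X/OX/.O, (3,0):+0/XO/.X/.X/OO
[XO/OX/.X/.O] X move#4: (2,0):+0/XO/OX/XX/.O*, (3,0):+0/XO/OX/.X/XO
[XO/OX/XX/.O] O move#5: (3,0):+0/XO/OX/XX/OO*
[XO/OX/XX/OO] end (terminal +0, X#6); searched .O/.X/.X/.. to 5

value(.O/.X/.X/.., O) = 0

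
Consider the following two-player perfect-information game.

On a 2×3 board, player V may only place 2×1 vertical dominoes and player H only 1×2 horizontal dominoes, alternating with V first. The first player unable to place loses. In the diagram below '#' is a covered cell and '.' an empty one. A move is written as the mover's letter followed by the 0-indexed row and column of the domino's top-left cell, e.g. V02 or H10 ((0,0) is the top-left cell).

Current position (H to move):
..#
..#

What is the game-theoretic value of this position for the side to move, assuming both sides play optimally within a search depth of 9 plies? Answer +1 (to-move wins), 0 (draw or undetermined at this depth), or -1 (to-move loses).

ply 1, H at ..#/..# | H00=+1→###/..#*; H10=+1→..#/###
ply 2: ###/..# is terminal -1 (V); from ..#/..# depth 9

value(..#/..#, H) = +1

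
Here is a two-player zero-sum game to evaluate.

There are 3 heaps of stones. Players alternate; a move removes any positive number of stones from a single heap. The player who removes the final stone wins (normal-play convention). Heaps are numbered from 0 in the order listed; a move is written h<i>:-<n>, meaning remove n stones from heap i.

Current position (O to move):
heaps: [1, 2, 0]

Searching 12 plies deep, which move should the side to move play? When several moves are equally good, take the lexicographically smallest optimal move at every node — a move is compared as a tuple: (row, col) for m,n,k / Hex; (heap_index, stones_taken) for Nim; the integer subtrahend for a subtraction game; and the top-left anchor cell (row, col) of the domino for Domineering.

O's best at [(1,2,0)]: h1:-1

[(1,2,0)] O move#1: h0:-1:-1/(0,2,0), h1:-1:+1/(1,1,0)*, h1:-2:-1/(1,0,0)
[(1,1,0)] X move#2: h0:-1:-1/(0,1,0)*, h1:-1:-1/(1,0,0)
[(0,1,0)] O move#3: h1:-1:+1/(0,0,0)*
[(0,0,0)] end (terminal -1, X#4); searched (1,2,0) to 12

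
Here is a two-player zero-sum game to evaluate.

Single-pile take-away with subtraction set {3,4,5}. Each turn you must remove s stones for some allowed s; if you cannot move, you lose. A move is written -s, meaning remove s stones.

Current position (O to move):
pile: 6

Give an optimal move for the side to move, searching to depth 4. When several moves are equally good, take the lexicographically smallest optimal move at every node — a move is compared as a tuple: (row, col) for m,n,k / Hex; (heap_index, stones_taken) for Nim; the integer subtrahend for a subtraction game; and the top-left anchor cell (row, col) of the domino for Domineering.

[6] O move#1: -3:-1/3, -4:+1/2*, -5:+1/1
[2] end (terminal -1, X#2); searched 6 to 4

O's best at [6]: -4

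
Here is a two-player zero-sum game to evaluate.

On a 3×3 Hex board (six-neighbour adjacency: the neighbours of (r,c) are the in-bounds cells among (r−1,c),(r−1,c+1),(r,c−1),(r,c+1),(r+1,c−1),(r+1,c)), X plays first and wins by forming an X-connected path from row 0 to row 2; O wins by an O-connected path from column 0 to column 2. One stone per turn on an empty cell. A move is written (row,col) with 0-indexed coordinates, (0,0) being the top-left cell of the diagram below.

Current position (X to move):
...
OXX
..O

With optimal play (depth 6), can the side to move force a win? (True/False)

[.../OXX/..O] X move#1: (0,0):+1/X../OXX/..O*, (0,1):+1/.X./OXX/..O, (0,2):+1/..X/OXX/..O, (2,0):+1/.../OXX/X.O, (2,1):+1/.../OXX/.XO
[X../OXX/..O] O move#2: (0,1):-1/XO./OXX/..O*, (0,2):-1/X.O/OXX/..O, (2,0):-1/X../OXX/O.O, (2,1):-1/X../OXX/.OO
[XO./OXX/..O] X move#3: (0,2):+1/XOX/OXX/..O*, (2,0):-1/XO./OXX/X.O, (2,1):-1/XO./OXX/.XO
[XOX/OXX/..O] O move#4: (2,0):-1/XOX/OXX/O.O*, (2,1):-1/XOX/OXX/.OO
[XOX/OXX/O.O] X move#5: (2,1):+1/XOX/OXX/OXO*
[XOX/OXX/OXO] end (terminal -1, O#6); searched .../OXX/..O to 6

X winning at [.../OXX/..O]: True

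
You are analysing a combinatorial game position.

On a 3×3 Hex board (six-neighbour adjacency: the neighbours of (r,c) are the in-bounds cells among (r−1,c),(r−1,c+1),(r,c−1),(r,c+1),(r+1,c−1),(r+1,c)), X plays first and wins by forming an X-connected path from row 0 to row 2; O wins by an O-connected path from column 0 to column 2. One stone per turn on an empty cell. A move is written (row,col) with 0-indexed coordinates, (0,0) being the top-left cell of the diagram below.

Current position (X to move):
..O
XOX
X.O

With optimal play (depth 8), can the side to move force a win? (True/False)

X winning at [..O/XOX/X.O]: True

ply 1, X at ..O/XOX/X.O | (0,0)=+1→X.O/XOX/X.O*; (0,1)=+1→.XO/XOX/X.O; (2,1)=+1→..O/XOX/XXO
ply 2: X.O/XOX/X.O is terminal -1 (O); from ..O/XOX/X.O depth 8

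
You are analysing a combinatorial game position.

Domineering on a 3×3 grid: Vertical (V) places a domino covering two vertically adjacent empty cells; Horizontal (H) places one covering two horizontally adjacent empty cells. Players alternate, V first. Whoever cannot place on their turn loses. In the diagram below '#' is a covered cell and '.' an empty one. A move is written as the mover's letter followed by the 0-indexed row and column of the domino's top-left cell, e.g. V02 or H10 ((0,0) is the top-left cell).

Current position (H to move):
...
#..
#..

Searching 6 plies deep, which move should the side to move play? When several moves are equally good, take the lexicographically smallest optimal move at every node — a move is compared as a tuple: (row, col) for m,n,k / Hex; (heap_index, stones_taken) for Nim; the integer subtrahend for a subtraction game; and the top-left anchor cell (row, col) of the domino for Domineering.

p1 H@[.../#../#..]: H00[##./#../#..]-1 H01[.##/#../#..]-1 H11[.../###/#..]+1* H21[.../#../###]-1
p2 V@[.../###/#..] terminal -1; root [.../#../#..] d6

H's best at [.../#../#..]: H11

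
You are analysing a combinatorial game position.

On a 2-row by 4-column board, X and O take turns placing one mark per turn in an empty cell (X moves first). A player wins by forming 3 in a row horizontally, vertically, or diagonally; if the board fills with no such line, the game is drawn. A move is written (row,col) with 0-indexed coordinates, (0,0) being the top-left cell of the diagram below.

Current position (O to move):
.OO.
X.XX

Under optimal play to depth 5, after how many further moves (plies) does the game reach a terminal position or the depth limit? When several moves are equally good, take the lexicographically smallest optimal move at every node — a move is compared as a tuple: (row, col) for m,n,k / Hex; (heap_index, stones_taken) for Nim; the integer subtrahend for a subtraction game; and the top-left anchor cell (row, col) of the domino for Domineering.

ply 1, O at .OO./X.XX | (0,0)=+1→OOO./X.XX*; (0,3)=+1→.OOO/X.XX; (1,1)=+1→.OO./XOXX
ply 2: OOO./X.XX is terminal -1 (X); from .OO./X.XX depth 5

PV length from [.OO./X.XX]: 1 ply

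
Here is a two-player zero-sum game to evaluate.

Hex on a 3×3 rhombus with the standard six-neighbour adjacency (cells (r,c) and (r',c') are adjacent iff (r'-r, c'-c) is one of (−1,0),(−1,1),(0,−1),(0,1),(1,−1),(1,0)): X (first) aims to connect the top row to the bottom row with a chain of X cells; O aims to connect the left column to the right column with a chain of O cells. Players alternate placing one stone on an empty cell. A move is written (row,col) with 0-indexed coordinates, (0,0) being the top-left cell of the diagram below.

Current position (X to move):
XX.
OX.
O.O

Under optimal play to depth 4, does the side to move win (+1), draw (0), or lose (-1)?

p1 X@[XX./OX./O.O]: (0,2)[XXX/OX./O.O]-1 (1,2)[XX./OXX/O.O]-1 (2,1)[XX./OX./OXO]+1*
p2 O@[XX./OX./OXO] terminal -1; root [XX./OX./O.O] d4

value(XX./OX./O.O, X) = +1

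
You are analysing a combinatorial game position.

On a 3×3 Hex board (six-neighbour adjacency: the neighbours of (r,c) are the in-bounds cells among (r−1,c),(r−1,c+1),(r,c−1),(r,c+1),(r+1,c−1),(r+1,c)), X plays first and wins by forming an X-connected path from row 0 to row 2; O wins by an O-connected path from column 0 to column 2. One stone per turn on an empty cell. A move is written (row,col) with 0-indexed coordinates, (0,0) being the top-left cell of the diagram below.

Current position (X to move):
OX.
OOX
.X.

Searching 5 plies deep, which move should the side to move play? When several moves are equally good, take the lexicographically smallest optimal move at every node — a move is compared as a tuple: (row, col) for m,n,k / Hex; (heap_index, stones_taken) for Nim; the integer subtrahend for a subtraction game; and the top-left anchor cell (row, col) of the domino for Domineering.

X's best at [OX./OOX/.X.]: (0,2)

[OX./OOX/.X.] X move#1: (0,2):+1/OXX/OOX/.X.*, (2,0):-1/OX./OOX/XX., (2,2):-1/OX./OOX/.XX
[OXX/OOX/.X.] end (terminal -1, O#2); searched OX./OOX/.X. to 5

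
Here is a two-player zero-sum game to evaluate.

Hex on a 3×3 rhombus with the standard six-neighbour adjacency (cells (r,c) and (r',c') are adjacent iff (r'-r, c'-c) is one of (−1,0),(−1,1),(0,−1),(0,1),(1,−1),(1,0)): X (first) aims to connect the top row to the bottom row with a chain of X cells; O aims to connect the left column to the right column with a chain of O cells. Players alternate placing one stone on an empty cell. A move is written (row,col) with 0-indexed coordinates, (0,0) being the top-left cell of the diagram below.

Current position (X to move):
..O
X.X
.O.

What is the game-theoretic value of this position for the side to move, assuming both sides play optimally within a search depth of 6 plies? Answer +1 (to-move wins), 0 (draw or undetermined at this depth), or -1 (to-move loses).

value(..O/X.X/.O., X) = +1

[..O/X.X/.O.] X move#1: (0,0):-1/X.O/X.X/.O., (0,1):-1/.XO/X.X/.O., (1,1):+1/..O/XXX/.O.*, (2,0):+1/..O/X.X/XO., (2,2):+1/..O/X.X/.OX
[..O/XXX/.O.] O move#2: (0,0):-1/O.O/XXX/.O.*, (0,1):-1/.OO/XXX/.O., (2,0):-1/..O/XXX/OO., (2,2):-1/..O/XXX/.OO
[O.O/XXX/.O.] X move#3: (0,1):+1/OXO/XXX/.O.*, (2,0):-1/O.O/XXX/XO., (2,2):-1/O.O/XXX/.OX
[OXO/XXX/.O.] O move#4: (2,0):-1/OXO/XXX/OO.*, (2,2):-1/OXO/XXX/.OO
[OXO/XXX/OO.] X move#5: (2,2):+1/OXO/XXX/OOX*
[OXO/XXX/OOX] end (terminal -1, O#6); searched ..O/X.X/.O. to 6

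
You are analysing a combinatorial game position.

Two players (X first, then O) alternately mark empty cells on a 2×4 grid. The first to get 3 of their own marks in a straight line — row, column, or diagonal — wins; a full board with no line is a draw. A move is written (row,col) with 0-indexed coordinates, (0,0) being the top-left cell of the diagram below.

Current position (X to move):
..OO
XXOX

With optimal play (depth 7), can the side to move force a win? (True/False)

ply 1, X at ..OO/XXOX | (0,0)=-1→X.OO/XXOX; (0,1)=+0→.XOO/XXOX*
ply 2, O at .XOO/XXOX | (0,0)=+0→OXOO/XXOX*
ply 3: OXOO/XXOX is terminal +0 (X); from ..OO/XXOX depth 7

X winning at [..OO/XXOX]: False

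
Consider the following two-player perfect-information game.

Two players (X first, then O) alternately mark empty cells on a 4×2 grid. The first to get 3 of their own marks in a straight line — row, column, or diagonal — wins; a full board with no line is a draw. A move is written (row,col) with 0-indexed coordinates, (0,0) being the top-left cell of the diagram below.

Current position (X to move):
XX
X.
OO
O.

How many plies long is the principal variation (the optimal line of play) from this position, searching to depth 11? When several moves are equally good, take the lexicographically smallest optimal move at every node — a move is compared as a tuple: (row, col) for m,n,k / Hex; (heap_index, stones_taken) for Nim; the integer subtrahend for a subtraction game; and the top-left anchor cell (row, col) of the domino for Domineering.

p1 X@[XX/X./OO/O.]: (1,1)[XX/XX/OO/O.]+0* (3,1)[XX/X./OO/OX]+0
p2 O@[XX/XX/OO/O.]: (3,1)[XX/XX/OO/OO]+0*
p3 X@[XX/XX/OO/OO] terminal +0; root [XX/X./OO/O.] d11

PV length from [XX/X./OO/O.]: 2 plies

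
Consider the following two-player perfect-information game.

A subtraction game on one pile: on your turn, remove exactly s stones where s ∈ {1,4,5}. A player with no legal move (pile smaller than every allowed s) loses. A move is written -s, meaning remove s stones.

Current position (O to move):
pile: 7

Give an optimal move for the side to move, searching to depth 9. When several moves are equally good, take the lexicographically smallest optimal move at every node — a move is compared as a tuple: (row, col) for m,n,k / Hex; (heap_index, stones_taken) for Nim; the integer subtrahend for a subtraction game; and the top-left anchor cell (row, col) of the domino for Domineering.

O's best at [7]: -5

[7] O move#1: -1:-1/6, -4:-1/3, -5:+1/2*
[2] X move#2: -1:-1/1*
[1] O move#3: -1:+1/0*
[0] end (terminal -1, X#4); searched 7 to 9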